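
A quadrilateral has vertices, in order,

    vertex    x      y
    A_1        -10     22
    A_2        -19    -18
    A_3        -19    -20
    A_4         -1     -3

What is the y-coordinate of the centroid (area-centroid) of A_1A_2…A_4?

Apply Gauss's area formula. First the cross-terms c_i = x_i·y_{i+1} − x_{i+1}·y_i:
  598, 38, 37, -52  ⇒  2A = 621, A = 310.5.
Then Σ (y_i + y_{i+1})·c_i = -891, so ȳ = -891 / (6·310.5) = -11/23.

-11/23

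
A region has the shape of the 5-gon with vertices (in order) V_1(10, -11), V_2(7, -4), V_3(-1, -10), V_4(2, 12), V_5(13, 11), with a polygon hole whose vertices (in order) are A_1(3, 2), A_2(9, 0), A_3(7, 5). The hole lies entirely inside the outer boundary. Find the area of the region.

Outer boundary:
Apply the shoelace formula: 2A = Σ (x_i·y_{i+1} − x_{i+1}·y_i), indices taken mod 5.
Cross-terms: 37, -74, 8, -134, -253  ⇒  Σ = -416
Area = |Σ|/2 = 208.
Hole:
Apply Gauss's area formula: 2A = Σ (x_i·y_{i+1} − x_{i+1}·y_i), indices taken mod 3.
A_1→A_2: (3)(0) − (9)(2) = -18
A_2→A_3: (9)(5) − (7)(0) = 45
A_3→A_1: (7)(2) − (3)(5) = -1
Σ = 26
Area = |Σ|/2 = 13.
Net area = 208 − 13 = 195.

195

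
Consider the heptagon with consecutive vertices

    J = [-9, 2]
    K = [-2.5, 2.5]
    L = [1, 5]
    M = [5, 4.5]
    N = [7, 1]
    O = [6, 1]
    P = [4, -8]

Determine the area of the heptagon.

Apply Gauss's area formula: 2A = Σ (x_i·y_{i+1} − x_{i+1}·y_i), indices taken mod 7.
Cross-terms: -17.5, -15, -20.5, -26.5, 1, -52, -64  ⇒  Σ = -194.5
Area = |Σ|/2 = 97.25.

97.25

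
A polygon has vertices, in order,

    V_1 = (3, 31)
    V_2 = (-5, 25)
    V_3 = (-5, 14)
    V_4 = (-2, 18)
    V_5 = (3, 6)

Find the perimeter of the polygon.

|V_1V_2| = √((-8)² + (-6)²) = √100 = 10
|V_2V_3| = √((0)² + (-11)²) = √121 = 11
|V_3V_4| = √((3)² + (4)²) = √25 = 5
|V_4V_5| = √((5)² + (-12)²) = √169 = 13
|V_5V_1| = √((0)² + (25)²) = √625 = 25
Perimeter = 10 + 11 + 5 + 13 + 25 = 64.

64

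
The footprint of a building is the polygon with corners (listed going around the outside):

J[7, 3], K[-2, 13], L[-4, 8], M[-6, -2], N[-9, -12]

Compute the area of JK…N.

Σ = (97) + (36) + (56) + (54) + (57) = 300
Area = |Σ|/2 = 150.

150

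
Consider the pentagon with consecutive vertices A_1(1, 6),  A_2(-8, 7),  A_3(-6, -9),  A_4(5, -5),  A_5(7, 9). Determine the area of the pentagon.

A_1→A_2: (1)(7) − (-8)(6) = 55
A_2→A_3: (-8)(-9) − (-6)(7) = 114
A_3→A_4: (-6)(-5) − (5)(-9) = 75
A_4→A_5: (5)(9) − (7)(-5) = 80
A_5→A_1: (7)(6) − (1)(9) = 33
Σ = 357
Area = |Σ|/2 = 178.5.

178.5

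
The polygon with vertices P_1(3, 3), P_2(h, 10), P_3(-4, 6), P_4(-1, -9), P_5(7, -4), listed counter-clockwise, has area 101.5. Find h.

Write out the shoelace sum; only the two edges meeting at P_2 involve h:
2·Area = [(3·10 − h·3) + (h·6 − (-4)·10)] + 142
       = 3·h + 212 = 203
⇒ h = -3.

-3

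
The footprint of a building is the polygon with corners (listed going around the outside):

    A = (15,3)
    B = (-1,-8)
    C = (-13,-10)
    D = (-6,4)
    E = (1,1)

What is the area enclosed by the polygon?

172.5

Σ = (-117) + (-94) + (-112) + (-10) + (-12) = -345
Area = |Σ|/2 = 172.5.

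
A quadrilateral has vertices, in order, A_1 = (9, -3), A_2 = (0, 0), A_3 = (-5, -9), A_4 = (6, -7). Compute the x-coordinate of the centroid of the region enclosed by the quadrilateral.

382/201

Apply the surveyor's formula. First the cross-terms c_i = x_i·y_{i+1} − x_{i+1}·y_i:
  0, 0, 89, 45  ⇒  2A = 134, A = 67.
Then Σ (x_i + x_{i+1})·c_i = 764, so x̄ = 764 / (6·67) = 382/201.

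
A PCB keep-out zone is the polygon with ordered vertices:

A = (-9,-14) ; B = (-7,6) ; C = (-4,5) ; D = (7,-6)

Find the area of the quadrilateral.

Σ = (-152) + (-11) + (-11) + (-152) = -326
Area = |Σ|/2 = 163.

163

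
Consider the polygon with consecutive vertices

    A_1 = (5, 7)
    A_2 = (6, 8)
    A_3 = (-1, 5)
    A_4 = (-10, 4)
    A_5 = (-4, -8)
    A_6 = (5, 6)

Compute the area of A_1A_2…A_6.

A_1→A_2: (5)(8) − (6)(7) = -2
A_2→A_3: (6)(5) − (-1)(8) = 38
A_3→A_4: (-1)(4) − (-10)(5) = 46
A_4→A_5: (-10)(-8) − (-4)(4) = 96
A_5→A_6: (-4)(6) − (5)(-8) = 16
A_6→A_1: (5)(7) − (5)(6) = 5
Σ = 199
Area = |Σ|/2 = 99.5.

99.5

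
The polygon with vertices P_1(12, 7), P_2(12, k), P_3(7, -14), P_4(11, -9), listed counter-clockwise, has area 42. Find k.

Write out the shoelace sum; only the two edges meeting at P_2 involve k:
2·Area = [(12·k − 12·7) + (12·(-14) − 7·k)] + 276
       = 5·k + 24 = 84
⇒ k = 12.

12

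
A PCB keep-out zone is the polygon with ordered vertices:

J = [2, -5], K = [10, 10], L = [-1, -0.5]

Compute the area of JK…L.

40.5

Apply Gauss's area formula: 2A = Σ (x_i·y_{i+1} − x_{i+1}·y_i), indices taken mod 3.
Cross-terms: 70, 5, 6  ⇒  Σ = 81
Area = |Σ|/2 = 40.5.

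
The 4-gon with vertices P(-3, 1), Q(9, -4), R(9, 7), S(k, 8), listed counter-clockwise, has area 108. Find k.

The doubled signed area Σ (x_i y_{i+1} − x_{i+1} y_i) is linear in k.
With k=0 it equals 198; the coefficient of k is -6 (from the two edges through S).
So -6·k + 198 = 2·108 = 216 ⇒ k = -3.

-3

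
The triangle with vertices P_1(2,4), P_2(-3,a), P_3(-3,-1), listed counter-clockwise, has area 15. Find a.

5

The doubled signed area Σ (x_i y_{i+1} − x_{i+1} y_i) is linear in a.
With a=0 it equals 5; the coefficient of a is 5 (from the two edges through P_2).
So 5·a + 5 = 2·15 = 30 ⇒ a = 5.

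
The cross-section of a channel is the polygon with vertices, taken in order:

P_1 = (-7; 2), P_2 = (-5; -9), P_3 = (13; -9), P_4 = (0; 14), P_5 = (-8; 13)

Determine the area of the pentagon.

302

Apply the shoelace formula: 2A = Σ (x_i·y_{i+1} − x_{i+1}·y_i), indices taken mod 5.
Σ = (73) + (162) + (182) + (112) + (75) = 604
Area = |Σ|/2 = 302.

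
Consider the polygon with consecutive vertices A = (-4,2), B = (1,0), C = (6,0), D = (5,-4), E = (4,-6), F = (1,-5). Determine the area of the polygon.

Apply the surveyor's formula: 2A = Σ (x_i·y_{i+1} − x_{i+1}·y_i), indices taken mod 6.
A→B: (-4)(0) − (1)(2) = -2
B→C: (1)(0) − (6)(0) = 0
C→D: (6)(-4) − (5)(0) = -24
D→E: (5)(-6) − (4)(-4) = -14
E→F: (4)(-5) − (1)(-6) = -14
F→A: (1)(2) − (-4)(-5) = -18
Σ = -72
Area = |Σ|/2 = 36.

36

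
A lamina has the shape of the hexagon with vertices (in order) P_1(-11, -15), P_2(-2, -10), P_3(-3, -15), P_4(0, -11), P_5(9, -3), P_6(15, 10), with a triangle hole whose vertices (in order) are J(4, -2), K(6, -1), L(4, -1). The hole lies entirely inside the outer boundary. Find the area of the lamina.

Outer boundary:
Apply the shoelace (surveyor's) formula: 2A = Σ (x_i·y_{i+1} − x_{i+1}·y_i), indices taken mod 6.
Σ = (80) + (0) + (33) + (99) + (135) + (-115) = 232
Area = |Σ|/2 = 116.
Hole:
Σ = (8) + (-2) + (-4) = 2
Area = |Σ|/2 = 1.
Net area = 116 − 1 = 115.

115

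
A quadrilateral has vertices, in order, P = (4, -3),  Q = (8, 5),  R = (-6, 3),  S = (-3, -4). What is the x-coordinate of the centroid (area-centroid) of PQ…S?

7/9

Apply the shoelace (surveyor's) formula. First the cross-terms c_i = x_i·y_{i+1} − x_{i+1}·y_i:
  44, 54, 33, 25  ⇒  2A = 156, A = 78.
Then Σ (x_i + x_{i+1})·c_i = 364, so x̄ = 364 / (6·78) = 7/9.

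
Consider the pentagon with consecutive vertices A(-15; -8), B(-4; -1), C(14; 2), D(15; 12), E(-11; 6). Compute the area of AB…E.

263.5

Apply Gauss's area formula: 2A = Σ (x_i·y_{i+1} − x_{i+1}·y_i), indices taken mod 5.
A→B: (-15)(-1) − (-4)(-8) = -17
B→C: (-4)(2) − (14)(-1) = 6
C→D: (14)(12) − (15)(2) = 138
D→E: (15)(6) − (-11)(12) = 222
E→A: (-11)(-8) − (-15)(6) = 178
Σ = 527
Area = |Σ|/2 = 263.5.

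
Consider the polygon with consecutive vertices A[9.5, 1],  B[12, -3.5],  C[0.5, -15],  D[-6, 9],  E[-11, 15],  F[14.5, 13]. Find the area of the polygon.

384.75

Apply the shoelace formula: 2A = Σ (x_i·y_{i+1} − x_{i+1}·y_i), indices taken mod 6.
Σ = (-45.25) + (-178.25) + (-85.5) + (9) + (-360.5) + (-109) = -769.5
Area = |Σ|/2 = 384.75.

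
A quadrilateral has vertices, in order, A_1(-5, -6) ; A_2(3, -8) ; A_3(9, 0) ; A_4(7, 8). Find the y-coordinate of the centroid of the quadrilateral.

Apply the surveyor's formula. First the cross-terms c_i = x_i·y_{i+1} − x_{i+1}·y_i:
  58, 72, 72, -2  ⇒  2A = 200, A = 100.
Then Σ (y_i + y_{i+1})·c_i = -816, so ȳ = -816 / (6·100) = -1.36.

-1.36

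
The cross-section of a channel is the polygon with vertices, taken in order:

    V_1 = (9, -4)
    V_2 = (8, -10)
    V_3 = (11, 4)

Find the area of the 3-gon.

Apply Gauss's area formula: 2A = Σ (x_i·y_{i+1} − x_{i+1}·y_i), indices taken mod 3.
Σ = (-58) + (142) + (-80) = 4
Area = |Σ|/2 = 2.

2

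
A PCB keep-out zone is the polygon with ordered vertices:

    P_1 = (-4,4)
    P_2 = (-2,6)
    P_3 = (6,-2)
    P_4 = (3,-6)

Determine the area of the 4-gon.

45

Apply the shoelace formula: 2A = Σ (x_i·y_{i+1} − x_{i+1}·y_i), indices taken mod 4.
Σ = (-16) + (-32) + (-30) + (-12) = -90
Area = |Σ|/2 = 45.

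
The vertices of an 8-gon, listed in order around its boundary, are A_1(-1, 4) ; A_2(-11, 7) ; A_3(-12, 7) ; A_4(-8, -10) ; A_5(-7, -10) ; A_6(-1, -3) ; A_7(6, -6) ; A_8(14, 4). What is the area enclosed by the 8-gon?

216.5

Apply the surveyor's formula: 2A = Σ (x_i·y_{i+1} − x_{i+1}·y_i), indices taken mod 8.
A_1→A_2: (-1)(7) − (-11)(4) = 37
A_2→A_3: (-11)(7) − (-12)(7) = 7
A_3→A_4: (-12)(-10) − (-8)(7) = 176
A_4→A_5: (-8)(-10) − (-7)(-10) = 10
A_5→A_6: (-7)(-3) − (-1)(-10) = 11
A_6→A_7: (-1)(-6) − (6)(-3) = 24
A_7→A_8: (6)(4) − (14)(-6) = 108
A_8→A_1: (14)(4) − (-1)(4) = 60
Σ = 433
Area = |Σ|/2 = 216.5.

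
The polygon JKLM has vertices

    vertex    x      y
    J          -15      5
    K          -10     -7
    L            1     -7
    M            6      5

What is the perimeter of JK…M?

|JK| = √((5)² + (-12)²) = √169 = 13
|KL| = √((11)² + (0)²) = √121 = 11
|LM| = √((5)² + (12)²) = √169 = 13
|MJ| = √((-21)² + (0)²) = √441 = 21
Perimeter = 13 + 11 + 13 + 21 = 58.

58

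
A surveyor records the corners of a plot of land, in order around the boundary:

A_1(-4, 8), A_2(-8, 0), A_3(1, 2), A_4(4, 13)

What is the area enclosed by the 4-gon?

Apply the shoelace (surveyor's) formula: 2A = Σ (x_i·y_{i+1} − x_{i+1}·y_i), indices taken mod 4.
A_1→A_2: (-4)(0) − (-8)(8) = 64
A_2→A_3: (-8)(2) − (1)(0) = -16
A_3→A_4: (1)(13) − (4)(2) = 5
A_4→A_1: (4)(8) − (-4)(13) = 84
Σ = 137
Area = |Σ|/2 = 68.5.

68.5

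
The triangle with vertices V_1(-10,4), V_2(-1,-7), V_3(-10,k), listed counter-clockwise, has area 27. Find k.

The doubled signed area Σ (x_i y_{i+1} − x_{i+1} y_i) is linear in k.
With k=0 it equals -36; the coefficient of k is 9 (from the two edges through V_3).
So 9·k + -36 = 2·27 = 54 ⇒ k = 10.

10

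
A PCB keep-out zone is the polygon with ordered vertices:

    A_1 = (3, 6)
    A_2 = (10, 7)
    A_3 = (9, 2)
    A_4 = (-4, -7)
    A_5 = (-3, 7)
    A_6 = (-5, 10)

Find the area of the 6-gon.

Apply Gauss's area formula: 2A = Σ (x_i·y_{i+1} − x_{i+1}·y_i), indices taken mod 6.
A_1→A_2: (3)(7) − (10)(6) = -39
A_2→A_3: (10)(2) − (9)(7) = -43
A_3→A_4: (9)(-7) − (-4)(2) = -55
A_4→A_5: (-4)(7) − (-3)(-7) = -49
A_5→A_6: (-3)(10) − (-5)(7) = 5
A_6→A_1: (-5)(6) − (3)(10) = -60
Σ = -241
Area = |Σ|/2 = 120.5.

120.5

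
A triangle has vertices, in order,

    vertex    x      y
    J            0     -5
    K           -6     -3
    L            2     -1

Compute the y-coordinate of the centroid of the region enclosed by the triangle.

-3

Apply Gauss's area formula. First the cross-terms c_i = x_i·y_{i+1} − x_{i+1}·y_i:
  -30, 12, -10  ⇒  2A = -28, A = -14.
Then Σ (y_i + y_{i+1})·c_i = 252, so ȳ = 252 / (6·(-14)) = -3.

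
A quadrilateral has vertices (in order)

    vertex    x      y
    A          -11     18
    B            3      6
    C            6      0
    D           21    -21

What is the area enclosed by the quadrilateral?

67.5

A→B: (-11)(6) − (3)(18) = -120
B→C: (3)(0) − (6)(6) = -36
C→D: (6)(-21) − (21)(0) = -126
D→A: (21)(18) − (-11)(-21) = 147
Σ = -135
Area = |Σ|/2 = 67.5.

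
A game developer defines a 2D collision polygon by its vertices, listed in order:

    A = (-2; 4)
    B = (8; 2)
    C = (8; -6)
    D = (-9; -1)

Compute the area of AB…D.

100

Apply the surveyor's formula: 2A = Σ (x_i·y_{i+1} − x_{i+1}·y_i), indices taken mod 4.
A→B: (-2)(2) − (8)(4) = -36
B→C: (8)(-6) − (8)(2) = -64
C→D: (8)(-1) − (-9)(-6) = -62
D→A: (-9)(4) − (-2)(-1) = -38
Σ = -200
Area = |Σ|/2 = 100.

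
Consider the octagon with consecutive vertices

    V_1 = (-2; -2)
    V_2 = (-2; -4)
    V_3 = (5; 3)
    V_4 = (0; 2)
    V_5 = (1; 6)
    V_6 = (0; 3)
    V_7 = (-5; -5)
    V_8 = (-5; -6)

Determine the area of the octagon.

23.5

Apply the surveyor's formula: 2A = Σ (x_i·y_{i+1} − x_{i+1}·y_i), indices taken mod 8.
Cross-terms: 4, 14, 10, -2, 3, 15, 5, -2  ⇒  Σ = 47
Area = |Σ|/2 = 23.5.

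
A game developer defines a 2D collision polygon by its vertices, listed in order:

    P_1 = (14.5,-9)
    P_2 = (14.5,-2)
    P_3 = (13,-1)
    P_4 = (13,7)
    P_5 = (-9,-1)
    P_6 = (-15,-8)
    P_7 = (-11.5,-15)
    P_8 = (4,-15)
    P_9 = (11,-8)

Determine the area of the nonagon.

419.75

Apply the shoelace formula: 2A = Σ (x_i·y_{i+1} − x_{i+1}·y_i), indices taken mod 9.
P_1→P_2: (14.5)(-2) − (14.5)(-9) = 101.5
P_2→P_3: (14.5)(-1) − (13)(-2) = 11.5
P_3→P_4: (13)(7) − (13)(-1) = 104
P_4→P_5: (13)(-1) − (-9)(7) = 50
P_5→P_6: (-9)(-8) − (-15)(-1) = 57
P_6→P_7: (-15)(-15) − (-11.5)(-8) = 133
P_7→P_8: (-11.5)(-15) − (4)(-15) = 232.5
P_8→P_9: (4)(-8) − (11)(-15) = 133
P_9→P_1: (11)(-9) − (14.5)(-8) = 17
Σ = 839.5
Area = |Σ|/2 = 419.75.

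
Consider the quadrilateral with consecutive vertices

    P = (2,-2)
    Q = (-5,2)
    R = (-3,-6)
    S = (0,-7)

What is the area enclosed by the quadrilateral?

32.5

P→Q: (2)(2) − (-5)(-2) = -6
Q→R: (-5)(-6) − (-3)(2) = 36
R→S: (-3)(-7) − (0)(-6) = 21
S→P: (0)(-2) − (2)(-7) = 14
Σ = 65
Area = |Σ|/2 = 32.5.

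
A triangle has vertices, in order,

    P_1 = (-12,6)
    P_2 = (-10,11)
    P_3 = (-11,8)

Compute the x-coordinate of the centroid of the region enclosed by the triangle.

-11

Apply the surveyor's formula. First the cross-terms c_i = x_i·y_{i+1} − x_{i+1}·y_i:
  -72, 41, 30  ⇒  2A = -1, A = -0.5.
Then Σ (x_i + x_{i+1})·c_i = 33, so x̄ = 33 / (6·(-0.5)) = -11.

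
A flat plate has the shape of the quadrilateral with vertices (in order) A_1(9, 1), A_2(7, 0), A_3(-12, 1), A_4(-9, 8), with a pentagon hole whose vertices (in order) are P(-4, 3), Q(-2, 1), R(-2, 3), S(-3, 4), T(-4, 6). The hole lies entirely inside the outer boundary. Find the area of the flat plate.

Outer boundary:
Σ = (-7) + (7) + (-87) + (-81) = -168
Area = |Σ|/2 = 84.
Hole:
Apply the surveyor's formula: 2A = Σ (x_i·y_{i+1} − x_{i+1}·y_i), indices taken mod 5.
P→Q: (-4)(1) − (-2)(3) = 2
Q→R: (-2)(3) − (-2)(1) = -4
R→S: (-2)(4) − (-3)(3) = 1
S→T: (-3)(6) − (-4)(4) = -2
T→P: (-4)(3) − (-4)(6) = 12
Σ = 9
Area = |Σ|/2 = 4.5.
Net area = 84 − 4.5 = 79.5.

79.5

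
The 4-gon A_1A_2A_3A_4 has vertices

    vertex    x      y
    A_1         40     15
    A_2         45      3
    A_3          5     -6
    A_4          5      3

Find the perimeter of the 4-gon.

100

|A_1A_2| = √((5)² + (-12)²) = √169 = 13
|A_2A_3| = √((-40)² + (-9)²) = √1681 = 41
|A_3A_4| = √((0)² + (9)²) = √81 = 9
|A_4A_1| = √((35)² + (12)²) = √1369 = 37
Perimeter = 13 + 41 + 9 + 37 = 100.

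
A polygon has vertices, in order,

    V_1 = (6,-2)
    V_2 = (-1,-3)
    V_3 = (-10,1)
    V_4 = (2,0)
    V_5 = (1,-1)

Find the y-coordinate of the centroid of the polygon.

Apply the surveyor's formula. First the cross-terms c_i = x_i·y_{i+1} − x_{i+1}·y_i:
  -20, -31, -2, -2, 4  ⇒  2A = -51, A = -25.5.
Then Σ (y_i + y_{i+1})·c_i = 150, so ȳ = 150 / (6·(-25.5)) = -50/51.

-50/51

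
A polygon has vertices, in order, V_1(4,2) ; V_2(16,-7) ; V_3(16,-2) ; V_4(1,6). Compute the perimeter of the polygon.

42

|V_1V_2| = √((12)² + (-9)²) = √225 = 15
|V_2V_3| = √((0)² + (5)²) = √25 = 5
|V_3V_4| = √((-15)² + (8)²) = √289 = 17
|V_4V_1| = √((3)² + (-4)²) = √25 = 5
Perimeter = 15 + 5 + 17 + 5 = 42.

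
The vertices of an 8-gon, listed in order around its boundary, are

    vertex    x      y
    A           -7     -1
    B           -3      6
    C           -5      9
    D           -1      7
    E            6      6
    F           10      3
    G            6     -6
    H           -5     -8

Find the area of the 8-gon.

Σ = (-45) + (3) + (-26) + (-48) + (-42) + (-78) + (-78) + (-51) = -365
Area = |Σ|/2 = 182.5.

182.5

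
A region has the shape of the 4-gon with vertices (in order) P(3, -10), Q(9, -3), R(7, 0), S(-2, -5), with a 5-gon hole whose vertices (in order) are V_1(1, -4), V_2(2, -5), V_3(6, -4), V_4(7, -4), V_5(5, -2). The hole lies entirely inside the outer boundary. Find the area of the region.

42.5

Outer boundary:
Apply Gauss's area formula: 2A = Σ (x_i·y_{i+1} − x_{i+1}·y_i), indices taken mod 4.
Cross-terms: 81, 21, -35, 35  ⇒  Σ = 102
Area = |Σ|/2 = 51.
Hole:
Σ = (3) + (22) + (4) + (6) + (-18) = 17
Area = |Σ|/2 = 8.5.
Net area = 51 − 8.5 = 42.5.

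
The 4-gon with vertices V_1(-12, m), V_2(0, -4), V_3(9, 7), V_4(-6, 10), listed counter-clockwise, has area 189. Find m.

-7

The doubled signed area Σ (x_i y_{i+1} − x_{i+1} y_i) is linear in m.
With m=0 it equals 336; the coefficient of m is -6 (from the two edges through V_1).
So -6·m + 336 = 2·189 = 378 ⇒ m = -7.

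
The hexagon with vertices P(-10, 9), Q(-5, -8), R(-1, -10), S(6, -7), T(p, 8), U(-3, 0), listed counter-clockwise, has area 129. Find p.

-3

Write out the shoelace sum; only the two edges meeting at T involve p:
2·Area = [(6·8 − p·(-7)) + (p·0 − (-3)·8)] + 207
       = 7·p + 279 = 258
⇒ p = -3.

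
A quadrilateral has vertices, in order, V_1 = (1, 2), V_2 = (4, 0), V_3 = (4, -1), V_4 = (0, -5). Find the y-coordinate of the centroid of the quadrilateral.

-31/27

Apply Gauss's area formula. First the cross-terms c_i = x_i·y_{i+1} − x_{i+1}·y_i:
  -8, -4, -20, 5  ⇒  2A = -27, A = -13.5.
Then Σ (y_i + y_{i+1})·c_i = 93, so ȳ = 93 / (6·(-13.5)) = -31/27.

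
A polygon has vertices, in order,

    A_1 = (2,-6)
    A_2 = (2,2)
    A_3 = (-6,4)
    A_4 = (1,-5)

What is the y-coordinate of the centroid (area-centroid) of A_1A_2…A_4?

Apply Gauss's area formula. First the cross-terms c_i = x_i·y_{i+1} − x_{i+1}·y_i:
  16, 20, 26, 4  ⇒  2A = 66, A = 33.
Then Σ (y_i + y_{i+1})·c_i = -14, so ȳ = -14 / (6·33) = -7/99.

-7/99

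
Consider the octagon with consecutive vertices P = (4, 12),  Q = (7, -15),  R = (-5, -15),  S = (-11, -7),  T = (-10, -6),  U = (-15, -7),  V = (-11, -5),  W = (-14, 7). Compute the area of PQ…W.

411.5

Apply the surveyor's formula: 2A = Σ (x_i·y_{i+1} − x_{i+1}·y_i), indices taken mod 8.
Cross-terms: -144, -180, -130, -4, -20, -2, -147, -196  ⇒  Σ = -823
Area = |Σ|/2 = 411.5.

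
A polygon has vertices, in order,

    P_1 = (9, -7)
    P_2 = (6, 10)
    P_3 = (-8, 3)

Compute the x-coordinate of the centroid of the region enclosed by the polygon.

Apply Gauss's area formula. First the cross-terms c_i = x_i·y_{i+1} − x_{i+1}·y_i:
  132, 98, 29  ⇒  2A = 259, A = 129.5.
Then Σ (x_i + x_{i+1})·c_i = 1813, so x̄ = 1813 / (6·129.5) = 7/3.

7/3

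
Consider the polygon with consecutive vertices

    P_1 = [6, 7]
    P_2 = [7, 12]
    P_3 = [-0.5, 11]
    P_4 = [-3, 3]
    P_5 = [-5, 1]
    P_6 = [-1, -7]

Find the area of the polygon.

Cross-terms: 23, 83, 31.5, 12, 36, 35  ⇒  Σ = 220.5
Area = |Σ|/2 = 110.25.

110.25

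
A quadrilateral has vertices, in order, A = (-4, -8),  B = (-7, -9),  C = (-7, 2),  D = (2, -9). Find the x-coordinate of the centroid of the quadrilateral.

-4.1

Apply the surveyor's formula. First the cross-terms c_i = x_i·y_{i+1} − x_{i+1}·y_i:
  -20, -77, 59, -52  ⇒  2A = -90, A = -45.
Then Σ (x_i + x_{i+1})·c_i = 1107, so x̄ = 1107 / (6·(-45)) = -4.1.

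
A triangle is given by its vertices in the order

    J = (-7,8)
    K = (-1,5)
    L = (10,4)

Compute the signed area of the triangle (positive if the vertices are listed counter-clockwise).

13.5

J→K: (-7)(5) − (-1)(8) = -27
K→L: (-1)(4) − (10)(5) = -54
L→J: (10)(8) − (-7)(4) = 108
Σ = 27
Signed area = Σ/2 = 13.5 (positive ⇒ counter-clockwise traversal).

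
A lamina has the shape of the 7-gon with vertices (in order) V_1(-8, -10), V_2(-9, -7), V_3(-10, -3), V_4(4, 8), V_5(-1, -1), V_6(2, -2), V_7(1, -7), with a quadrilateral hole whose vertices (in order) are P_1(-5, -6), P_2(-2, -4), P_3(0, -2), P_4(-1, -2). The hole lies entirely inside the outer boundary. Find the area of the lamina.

Outer boundary:
Σ = (-34) + (-43) + (-68) + (4) + (4) + (-12) + (-66) = -215
Area = |Σ|/2 = 107.5.
Hole:
Apply the shoelace formula: 2A = Σ (x_i·y_{i+1} − x_{i+1}·y_i), indices taken mod 4.
Cross-terms: 8, 4, -2, -4  ⇒  Σ = 6
Area = |Σ|/2 = 3.
Net area = 107.5 − 3 = 104.5.

104.5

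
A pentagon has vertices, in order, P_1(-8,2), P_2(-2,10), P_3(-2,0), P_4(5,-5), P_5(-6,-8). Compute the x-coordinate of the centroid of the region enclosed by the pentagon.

Apply Gauss's area formula. First the cross-terms c_i = x_i·y_{i+1} − x_{i+1}·y_i:
  -76, 20, 10, -70, -76  ⇒  2A = -192, A = -96.
Then Σ (x_i + x_{i+1})·c_i = 1844, so x̄ = 1844 / (6·(-96)) = -461/144.

-461/144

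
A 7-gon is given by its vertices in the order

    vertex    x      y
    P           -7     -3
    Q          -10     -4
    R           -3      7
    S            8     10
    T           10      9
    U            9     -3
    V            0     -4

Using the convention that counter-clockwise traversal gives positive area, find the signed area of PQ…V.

Cross-terms: -2, -82, -86, -28, -111, -36, -28  ⇒  Σ = -373
Signed area = Σ/2 = -186.5 (negative ⇒ clockwise traversal).

-186.5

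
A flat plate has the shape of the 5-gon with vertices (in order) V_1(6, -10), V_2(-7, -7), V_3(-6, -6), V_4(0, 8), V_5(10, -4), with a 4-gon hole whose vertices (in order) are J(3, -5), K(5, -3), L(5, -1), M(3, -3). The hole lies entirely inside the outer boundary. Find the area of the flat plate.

154

Outer boundary:
V_1→V_2: (6)(-7) − (-7)(-10) = -112
V_2→V_3: (-7)(-6) − (-6)(-7) = 0
V_3→V_4: (-6)(8) − (0)(-6) = -48
V_4→V_5: (0)(-4) − (10)(8) = -80
V_5→V_1: (10)(-10) − (6)(-4) = -76
Σ = -316
Area = |Σ|/2 = 158.
Hole:
J→K: (3)(-3) − (5)(-5) = 16
K→L: (5)(-1) − (5)(-3) = 10
L→M: (5)(-3) − (3)(-1) = -12
M→J: (3)(-5) − (3)(-3) = -6
Σ = 8
Area = |Σ|/2 = 4.
Net area = 158 − 4 = 154.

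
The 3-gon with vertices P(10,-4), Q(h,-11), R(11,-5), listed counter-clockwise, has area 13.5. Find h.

Write out the shoelace sum; only the two edges meeting at Q involve h:
2·Area = [(10·(-11) − h·(-4)) + (h·(-5) − 11·(-11))] + 6
       = -1·h + 17 = 27
⇒ h = -10.

-10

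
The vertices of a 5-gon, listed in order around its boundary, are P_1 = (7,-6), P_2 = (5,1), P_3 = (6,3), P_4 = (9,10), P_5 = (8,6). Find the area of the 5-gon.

Apply the shoelace formula: 2A = Σ (x_i·y_{i+1} − x_{i+1}·y_i), indices taken mod 5.
Cross-terms: 37, 9, 33, -26, -90  ⇒  Σ = -37
Area = |Σ|/2 = 18.5.

18.5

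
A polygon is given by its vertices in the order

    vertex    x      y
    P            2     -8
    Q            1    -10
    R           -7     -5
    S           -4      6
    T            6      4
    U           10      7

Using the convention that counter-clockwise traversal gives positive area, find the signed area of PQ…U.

Σ = (-12) + (-75) + (-62) + (-52) + (2) + (-94) = -293
Signed area = Σ/2 = -146.5 (negative ⇒ clockwise traversal).

-146.5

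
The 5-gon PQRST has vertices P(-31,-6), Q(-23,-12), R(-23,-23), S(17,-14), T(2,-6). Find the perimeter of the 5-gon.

|PQ| = √((8)² + (-6)²) = √100 = 10
|QR| = √((0)² + (-11)²) = √121 = 11
|RS| = √((40)² + (9)²) = √1681 = 41
|ST| = √((-15)² + (8)²) = √289 = 17
|TP| = √((-33)² + (0)²) = √1089 = 33
Perimeter = 10 + 11 + 41 + 17 + 33 = 112.

112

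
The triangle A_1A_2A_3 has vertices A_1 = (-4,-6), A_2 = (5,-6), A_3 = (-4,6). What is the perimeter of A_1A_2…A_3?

|A_1A_2| = √((9)² + (0)²) = √81 = 9
|A_2A_3| = √((-9)² + (12)²) = √225 = 15
|A_3A_1| = √((0)² + (-12)²) = √144 = 12
Perimeter = 9 + 15 + 12 = 36.

36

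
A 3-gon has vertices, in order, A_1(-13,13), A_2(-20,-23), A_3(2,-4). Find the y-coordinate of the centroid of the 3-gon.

-14/3

Apply the surveyor's formula. First the cross-terms c_i = x_i·y_{i+1} − x_{i+1}·y_i:
  559, 126, -26  ⇒  2A = 659, A = 329.5.
Then Σ (y_i + y_{i+1})·c_i = -9226, so ȳ = -9226 / (6·329.5) = -14/3.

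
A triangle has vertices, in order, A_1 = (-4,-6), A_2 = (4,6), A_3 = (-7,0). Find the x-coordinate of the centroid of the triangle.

Apply the shoelace formula. First the cross-terms c_i = x_i·y_{i+1} − x_{i+1}·y_i:
  0, 42, 42  ⇒  2A = 84, A = 42.
Then Σ (x_i + x_{i+1})·c_i = -588, so x̄ = -588 / (6·42) = -7/3.

-7/3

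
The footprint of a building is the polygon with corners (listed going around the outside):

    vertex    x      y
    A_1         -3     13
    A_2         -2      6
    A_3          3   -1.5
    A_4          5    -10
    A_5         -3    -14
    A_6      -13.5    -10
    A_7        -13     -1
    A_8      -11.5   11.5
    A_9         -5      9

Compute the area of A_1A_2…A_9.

A_1→A_2: (-3)(6) − (-2)(13) = 8
A_2→A_3: (-2)(-1.5) − (3)(6) = -15
A_3→A_4: (3)(-10) − (5)(-1.5) = -22.5
A_4→A_5: (5)(-14) − (-3)(-10) = -100
A_5→A_6: (-3)(-10) − (-13.5)(-14) = -159
A_6→A_7: (-13.5)(-1) − (-13)(-10) = -116.5
A_7→A_8: (-13)(11.5) − (-11.5)(-1) = -161
A_8→A_9: (-11.5)(9) − (-5)(11.5) = -46
A_9→A_1: (-5)(13) − (-3)(9) = -38
Σ = -650
Area = |Σ|/2 = 325.

325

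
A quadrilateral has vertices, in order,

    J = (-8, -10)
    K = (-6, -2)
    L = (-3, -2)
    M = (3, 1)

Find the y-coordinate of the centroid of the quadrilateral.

Apply Gauss's area formula. First the cross-terms c_i = x_i·y_{i+1} − x_{i+1}·y_i:
  -44, 6, 3, -22  ⇒  2A = -57, A = -28.5.
Then Σ (y_i + y_{i+1})·c_i = 699, so ȳ = 699 / (6·(-28.5)) = -233/57.

-233/57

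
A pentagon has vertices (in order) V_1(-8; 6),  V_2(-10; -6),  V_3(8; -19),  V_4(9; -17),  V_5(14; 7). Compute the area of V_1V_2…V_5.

411

Cross-terms: 108, 238, 35, 301, 140  ⇒  Σ = 822
Area = |Σ|/2 = 411.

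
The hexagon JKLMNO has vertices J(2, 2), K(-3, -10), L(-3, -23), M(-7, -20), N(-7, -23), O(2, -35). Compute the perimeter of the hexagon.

|JK| = √((-5)² + (-12)²) = √169 = 13
|KL| = √((0)² + (-13)²) = √169 = 13
|LM| = √((-4)² + (3)²) = √25 = 5
|MN| = √((0)² + (-3)²) = √9 = 3
|NO| = √((9)² + (-12)²) = √225 = 15
|OJ| = √((0)² + (37)²) = √1369 = 37
Perimeter = 13 + 13 + 5 + 3 + 15 + 37 = 86.

86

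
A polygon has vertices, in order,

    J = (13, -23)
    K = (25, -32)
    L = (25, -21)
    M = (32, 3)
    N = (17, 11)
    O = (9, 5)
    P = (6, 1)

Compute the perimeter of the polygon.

108

|JK| = √((12)² + (-9)²) = √225 = 15
|KL| = √((0)² + (11)²) = √121 = 11
|LM| = √((7)² + (24)²) = √625 = 25
|MN| = √((-15)² + (8)²) = √289 = 17
|NO| = √((-8)² + (-6)²) = √100 = 10
|OP| = √((-3)² + (-4)²) = √25 = 5
|PJ| = √((7)² + (-24)²) = √625 = 25
Perimeter = 15 + 11 + 25 + 17 + 10 + 5 + 25 = 108.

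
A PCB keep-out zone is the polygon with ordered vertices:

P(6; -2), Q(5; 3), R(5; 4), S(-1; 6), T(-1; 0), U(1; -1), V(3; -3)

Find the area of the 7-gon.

43

Apply the shoelace (surveyor's) formula: 2A = Σ (x_i·y_{i+1} − x_{i+1}·y_i), indices taken mod 7.
Σ = (28) + (5) + (34) + (6) + (1) + (0) + (12) = 86
Area = |Σ|/2 = 43.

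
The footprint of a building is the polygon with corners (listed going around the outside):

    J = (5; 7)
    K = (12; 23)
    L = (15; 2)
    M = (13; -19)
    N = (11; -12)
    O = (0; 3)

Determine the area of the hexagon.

J→K: (5)(23) − (12)(7) = 31
K→L: (12)(2) − (15)(23) = -321
L→M: (15)(-19) − (13)(2) = -311
M→N: (13)(-12) − (11)(-19) = 53
N→O: (11)(3) − (0)(-12) = 33
O→J: (0)(7) − (5)(3) = -15
Σ = -530
Area = |Σ|/2 = 265.

265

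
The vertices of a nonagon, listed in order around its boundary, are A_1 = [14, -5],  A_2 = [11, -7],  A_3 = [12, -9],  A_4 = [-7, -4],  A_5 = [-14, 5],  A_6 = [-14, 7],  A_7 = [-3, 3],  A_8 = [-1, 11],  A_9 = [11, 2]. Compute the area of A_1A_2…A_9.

272.5

Apply the surveyor's formula: 2A = Σ (x_i·y_{i+1} − x_{i+1}·y_i), indices taken mod 9.
Cross-terms: -43, -15, -111, -91, -28, -21, -30, -123, -83  ⇒  Σ = -545
Area = |Σ|/2 = 272.5.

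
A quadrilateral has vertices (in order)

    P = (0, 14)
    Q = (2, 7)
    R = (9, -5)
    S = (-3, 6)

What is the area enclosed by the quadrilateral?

Apply the shoelace (surveyor's) formula: 2A = Σ (x_i·y_{i+1} − x_{i+1}·y_i), indices taken mod 4.
Cross-terms: -28, -73, 39, -42  ⇒  Σ = -104
Area = |Σ|/2 = 52.

52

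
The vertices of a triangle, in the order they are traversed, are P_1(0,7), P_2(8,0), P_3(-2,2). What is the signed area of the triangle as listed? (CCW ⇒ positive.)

Apply the shoelace (surveyor's) formula: 2A = Σ (x_i·y_{i+1} − x_{i+1}·y_i), indices taken mod 3.
Σ = (-56) + (16) + (-14) = -54
Signed area = Σ/2 = -27 (negative ⇒ clockwise traversal).

-27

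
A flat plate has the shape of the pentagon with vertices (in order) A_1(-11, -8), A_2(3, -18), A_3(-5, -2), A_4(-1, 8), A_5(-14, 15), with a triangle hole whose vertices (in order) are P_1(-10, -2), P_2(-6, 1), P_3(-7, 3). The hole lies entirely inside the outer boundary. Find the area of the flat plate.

223.5

Outer boundary:
Σ = (222) + (-96) + (-42) + (97) + (277) = 458
Area = |Σ|/2 = 229.
Hole:
Σ = (-22) + (-11) + (44) = 11
Area = |Σ|/2 = 5.5.
Net area = 229 − 5.5 = 223.5.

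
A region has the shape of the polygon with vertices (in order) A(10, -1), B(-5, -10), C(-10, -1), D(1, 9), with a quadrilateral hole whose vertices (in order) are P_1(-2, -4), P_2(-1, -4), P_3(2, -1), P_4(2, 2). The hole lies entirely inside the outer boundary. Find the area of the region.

182.5

Outer boundary:
Apply the shoelace (surveyor's) formula: 2A = Σ (x_i·y_{i+1} − x_{i+1}·y_i), indices taken mod 4.
A→B: (10)(-10) − (-5)(-1) = -105
B→C: (-5)(-1) − (-10)(-10) = -95
C→D: (-10)(9) − (1)(-1) = -89
D→A: (1)(-1) − (10)(9) = -91
Σ = -380
Area = |Σ|/2 = 190.
Hole:
Cross-terms: 4, 9, 6, -4  ⇒  Σ = 15
Area = |Σ|/2 = 7.5.
Net area = 190 − 7.5 = 182.5.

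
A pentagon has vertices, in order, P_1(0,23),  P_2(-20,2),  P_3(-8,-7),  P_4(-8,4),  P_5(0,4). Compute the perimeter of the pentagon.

82

|P_1P_2| = √((-20)² + (-21)²) = √841 = 29
|P_2P_3| = √((12)² + (-9)²) = √225 = 15
|P_3P_4| = √((0)² + (11)²) = √121 = 11
|P_4P_5| = √((8)² + (0)²) = √64 = 8
|P_5P_1| = √((0)² + (19)²) = √361 = 19
Perimeter = 29 + 15 + 11 + 8 + 19 = 82.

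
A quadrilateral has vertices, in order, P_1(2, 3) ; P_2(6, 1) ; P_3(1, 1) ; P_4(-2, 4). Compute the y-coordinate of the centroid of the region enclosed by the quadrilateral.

122/57

Apply the shoelace (surveyor's) formula. First the cross-terms c_i = x_i·y_{i+1} − x_{i+1}·y_i:
  -16, 5, 6, -14  ⇒  2A = -19, A = -9.5.
Then Σ (y_i + y_{i+1})·c_i = -122, so ȳ = -122 / (6·(-9.5)) = 122/57.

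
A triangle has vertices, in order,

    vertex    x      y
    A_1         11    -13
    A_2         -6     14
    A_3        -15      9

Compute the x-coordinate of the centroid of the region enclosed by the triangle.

-10/3

Apply the shoelace formula. First the cross-terms c_i = x_i·y_{i+1} − x_{i+1}·y_i:
  76, 156, 96  ⇒  2A = 328, A = 164.
Then Σ (x_i + x_{i+1})·c_i = -3280, so x̄ = -3280 / (6·164) = -10/3.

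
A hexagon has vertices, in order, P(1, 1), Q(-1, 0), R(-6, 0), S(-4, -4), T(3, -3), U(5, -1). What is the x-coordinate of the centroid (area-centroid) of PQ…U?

-44/67

Apply the surveyor's formula. First the cross-terms c_i = x_i·y_{i+1} − x_{i+1}·y_i:
  1, 0, 24, 24, 12, 6  ⇒  2A = 67, A = 33.5.
Then Σ (x_i + x_{i+1})·c_i = -132, so x̄ = -132 / (6·33.5) = -44/67.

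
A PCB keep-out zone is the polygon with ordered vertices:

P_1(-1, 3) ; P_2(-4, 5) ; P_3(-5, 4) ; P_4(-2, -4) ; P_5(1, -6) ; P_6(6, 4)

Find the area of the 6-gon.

Apply the shoelace formula: 2A = Σ (x_i·y_{i+1} − x_{i+1}·y_i), indices taken mod 6.
Σ = (7) + (9) + (28) + (16) + (40) + (22) = 122
Area = |Σ|/2 = 61.

61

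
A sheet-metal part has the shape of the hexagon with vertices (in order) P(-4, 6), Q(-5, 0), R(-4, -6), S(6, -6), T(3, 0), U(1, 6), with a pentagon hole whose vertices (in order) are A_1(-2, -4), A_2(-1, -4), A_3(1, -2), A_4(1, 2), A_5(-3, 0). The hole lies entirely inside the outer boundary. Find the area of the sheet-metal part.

Outer boundary:
Apply the shoelace formula: 2A = Σ (x_i·y_{i+1} − x_{i+1}·y_i), indices taken mod 6.
Σ = (30) + (30) + (60) + (18) + (18) + (30) = 186
Area = |Σ|/2 = 93.
Hole:
Apply the surveyor's formula: 2A = Σ (x_i·y_{i+1} − x_{i+1}·y_i), indices taken mod 5.
Cross-terms: 4, 6, 4, 6, 12  ⇒  Σ = 32
Area = |Σ|/2 = 16.
Net area = 93 − 16 = 77.

77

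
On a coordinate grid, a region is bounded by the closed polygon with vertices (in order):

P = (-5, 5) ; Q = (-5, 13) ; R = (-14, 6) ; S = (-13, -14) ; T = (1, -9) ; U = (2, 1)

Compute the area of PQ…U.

Apply Gauss's area formula: 2A = Σ (x_i·y_{i+1} − x_{i+1}·y_i), indices taken mod 6.
Cross-terms: -40, 152, 274, 131, 19, 15  ⇒  Σ = 551
Area = |Σ|/2 = 275.5.

275.5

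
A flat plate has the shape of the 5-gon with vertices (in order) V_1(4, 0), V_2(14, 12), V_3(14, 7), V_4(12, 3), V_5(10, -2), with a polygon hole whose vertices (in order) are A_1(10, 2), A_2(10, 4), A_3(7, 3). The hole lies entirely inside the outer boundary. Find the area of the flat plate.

52

Outer boundary:
V_1→V_2: (4)(12) − (14)(0) = 48
V_2→V_3: (14)(7) − (14)(12) = -70
V_3→V_4: (14)(3) − (12)(7) = -42
V_4→V_5: (12)(-2) − (10)(3) = -54
V_5→V_1: (10)(0) − (4)(-2) = 8
Σ = -110
Area = |Σ|/2 = 55.
Hole:
Apply the shoelace (surveyor's) formula: 2A = Σ (x_i·y_{i+1} − x_{i+1}·y_i), indices taken mod 3.
Σ = (20) + (2) + (-16) = 6
Area = |Σ|/2 = 3.
Net area = 55 − 3 = 52.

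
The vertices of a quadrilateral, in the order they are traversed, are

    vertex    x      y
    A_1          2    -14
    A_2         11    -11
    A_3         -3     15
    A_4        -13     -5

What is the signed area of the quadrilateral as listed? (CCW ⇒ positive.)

333

A_1→A_2: (2)(-11) − (11)(-14) = 132
A_2→A_3: (11)(15) − (-3)(-11) = 132
A_3→A_4: (-3)(-5) − (-13)(15) = 210
A_4→A_1: (-13)(-14) − (2)(-5) = 192
Σ = 666
Signed area = Σ/2 = 333 (positive ⇒ counter-clockwise traversal).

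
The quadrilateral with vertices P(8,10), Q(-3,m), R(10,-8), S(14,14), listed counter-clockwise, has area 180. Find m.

-13

The doubled signed area Σ (x_i y_{i+1} − x_{i+1} y_i) is linear in m.
With m=0 it equals 334; the coefficient of m is -2 (from the two edges through Q).
So -2·m + 334 = 2·180 = 360 ⇒ m = -13.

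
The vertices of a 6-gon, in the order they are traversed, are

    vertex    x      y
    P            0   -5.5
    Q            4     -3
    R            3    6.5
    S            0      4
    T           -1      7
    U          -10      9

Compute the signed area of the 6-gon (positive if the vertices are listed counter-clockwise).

94.5

Apply the shoelace formula: 2A = Σ (x_i·y_{i+1} − x_{i+1}·y_i), indices taken mod 6.
Σ = (22) + (35) + (12) + (4) + (61) + (55) = 189
Signed area = Σ/2 = 94.5 (positive ⇒ counter-clockwise traversal).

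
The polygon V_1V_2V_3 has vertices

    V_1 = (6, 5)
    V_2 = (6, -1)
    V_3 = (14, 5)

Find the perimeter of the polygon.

24

|V_1V_2| = √((0)² + (-6)²) = √36 = 6
|V_2V_3| = √((8)² + (6)²) = √100 = 10
|V_3V_1| = √((-8)² + (0)²) = √64 = 8
Perimeter = 6 + 10 + 8 = 24.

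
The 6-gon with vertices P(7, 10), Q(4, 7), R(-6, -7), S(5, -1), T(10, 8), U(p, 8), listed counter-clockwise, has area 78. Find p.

Write out the shoelace sum; only the two edges meeting at U involve p:
2·Area = [(10·8 − p·8) + (p·10 − 7·8)] + 114
       = 2·p + 138 = 156
⇒ p = 9.

9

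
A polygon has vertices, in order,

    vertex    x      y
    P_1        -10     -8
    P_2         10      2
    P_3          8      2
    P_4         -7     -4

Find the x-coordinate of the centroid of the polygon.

-109/93

Apply the surveyor's formula. First the cross-terms c_i = x_i·y_{i+1} − x_{i+1}·y_i:
  60, 4, -18, 16  ⇒  2A = 62, A = 31.
Then Σ (x_i + x_{i+1})·c_i = -218, so x̄ = -218 / (6·31) = -109/93.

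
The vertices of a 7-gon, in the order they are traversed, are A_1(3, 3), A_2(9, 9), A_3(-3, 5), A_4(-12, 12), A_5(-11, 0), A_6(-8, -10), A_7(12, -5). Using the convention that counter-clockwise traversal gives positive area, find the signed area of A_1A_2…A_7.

274.5

Apply the shoelace formula: 2A = Σ (x_i·y_{i+1} − x_{i+1}·y_i), indices taken mod 7.
Σ = (0) + (72) + (24) + (132) + (110) + (160) + (51) = 549
Signed area = Σ/2 = 274.5 (positive ⇒ counter-clockwise traversal).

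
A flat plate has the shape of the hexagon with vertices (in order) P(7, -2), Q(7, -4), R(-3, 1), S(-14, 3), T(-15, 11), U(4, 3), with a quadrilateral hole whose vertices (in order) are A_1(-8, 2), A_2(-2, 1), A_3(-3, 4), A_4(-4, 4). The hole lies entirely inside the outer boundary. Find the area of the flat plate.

111

Outer boundary:
Apply Gauss's area formula: 2A = Σ (x_i·y_{i+1} − x_{i+1}·y_i), indices taken mod 6.
Σ = (-14) + (-5) + (5) + (-109) + (-89) + (-29) = -241
Area = |Σ|/2 = 120.5.
Hole:
Cross-terms: -4, -5, 4, 24  ⇒  Σ = 19
Area = |Σ|/2 = 9.5.
Net area = 120.5 − 9.5 = 111.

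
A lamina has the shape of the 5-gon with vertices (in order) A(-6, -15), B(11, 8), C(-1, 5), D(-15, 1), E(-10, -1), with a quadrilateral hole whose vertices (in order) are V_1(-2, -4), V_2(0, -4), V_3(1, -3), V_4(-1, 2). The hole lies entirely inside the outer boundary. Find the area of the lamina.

Outer boundary:
Σ = (117) + (63) + (74) + (25) + (144) = 423
Area = |Σ|/2 = 211.5.
Hole:
Apply Gauss's area formula: 2A = Σ (x_i·y_{i+1} − x_{i+1}·y_i), indices taken mod 4.
Cross-terms: 8, 4, -1, 8  ⇒  Σ = 19
Area = |Σ|/2 = 9.5.
Net area = 211.5 − 9.5 = 202.

202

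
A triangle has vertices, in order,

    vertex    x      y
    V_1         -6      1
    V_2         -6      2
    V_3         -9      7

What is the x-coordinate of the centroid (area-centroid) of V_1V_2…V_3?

Apply the shoelace formula. First the cross-terms c_i = x_i·y_{i+1} − x_{i+1}·y_i:
  -6, -24, 33  ⇒  2A = 3, A = 1.5.
Then Σ (x_i + x_{i+1})·c_i = -63, so x̄ = -63 / (6·1.5) = -7.

-7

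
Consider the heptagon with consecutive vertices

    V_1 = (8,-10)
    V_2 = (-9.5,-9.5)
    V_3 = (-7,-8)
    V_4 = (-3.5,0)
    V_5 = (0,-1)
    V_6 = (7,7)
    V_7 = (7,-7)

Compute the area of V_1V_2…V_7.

145.5

Apply the shoelace (surveyor's) formula: 2A = Σ (x_i·y_{i+1} − x_{i+1}·y_i), indices taken mod 7.
Σ = (-171) + (9.5) + (-28) + (3.5) + (7) + (-98) + (-14) = -291
Area = |Σ|/2 = 145.5.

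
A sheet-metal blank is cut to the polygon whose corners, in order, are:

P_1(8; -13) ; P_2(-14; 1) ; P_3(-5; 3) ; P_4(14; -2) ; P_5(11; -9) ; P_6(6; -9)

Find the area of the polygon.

199

Apply Gauss's area formula: 2A = Σ (x_i·y_{i+1} − x_{i+1}·y_i), indices taken mod 6.
P_1→P_2: (8)(1) − (-14)(-13) = -174
P_2→P_3: (-14)(3) − (-5)(1) = -37
P_3→P_4: (-5)(-2) − (14)(3) = -32
P_4→P_5: (14)(-9) − (11)(-2) = -104
P_5→P_6: (11)(-9) − (6)(-9) = -45
P_6→P_1: (6)(-13) − (8)(-9) = -6
Σ = -398
Area = |Σ|/2 = 199.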